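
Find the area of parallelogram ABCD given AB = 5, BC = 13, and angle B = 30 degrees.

The area of a parallelogram equals the product of two adjacent sides times the sine of the included angle.
This is because the height equals 13 * sin(30°) = 13/2.
Area = 5 * 13/2 = 65/2

65/2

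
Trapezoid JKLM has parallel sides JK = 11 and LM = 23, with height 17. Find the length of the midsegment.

The midsegment of a trapezoid = (base1 + base2) / 2
midsegment = (11 + 23) / 2
midsegment = 34 / 2
midsegment = 17

17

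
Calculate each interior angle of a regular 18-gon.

Each interior angle of a regular n-gon is (n - 2) * 180 / n.
For n = 18: (18 - 2) * 180 / 18 = 2880/18 = 160 degrees.

160 degrees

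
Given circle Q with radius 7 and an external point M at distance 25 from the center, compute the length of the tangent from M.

tangent = √(d² - r²) = √(25² - 7²) = √(625 - 49) = √576 = 24

24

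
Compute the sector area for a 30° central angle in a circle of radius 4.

Sector area = π(4²)(1/12) = 4*pi/3

4*pi/3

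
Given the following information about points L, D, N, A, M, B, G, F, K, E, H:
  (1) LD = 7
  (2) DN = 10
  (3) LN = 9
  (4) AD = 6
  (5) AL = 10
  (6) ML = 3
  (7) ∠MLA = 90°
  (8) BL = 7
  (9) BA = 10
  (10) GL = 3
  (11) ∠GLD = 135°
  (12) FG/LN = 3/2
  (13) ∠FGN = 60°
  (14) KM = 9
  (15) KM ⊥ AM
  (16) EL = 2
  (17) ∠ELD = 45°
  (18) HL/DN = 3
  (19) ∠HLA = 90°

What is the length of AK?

Step 1: By the law of cosines on triangle ALM: AM² = 10² + 3² − 2·10·3·cos(90°) = 109, so AM = √109.
Step 2: By the law of cosines on triangle AMK: AK² = √109² + 9² − 2·√109·9·cos(90°) = 190, so AK = √190.

Therefore, the length of AK = √190.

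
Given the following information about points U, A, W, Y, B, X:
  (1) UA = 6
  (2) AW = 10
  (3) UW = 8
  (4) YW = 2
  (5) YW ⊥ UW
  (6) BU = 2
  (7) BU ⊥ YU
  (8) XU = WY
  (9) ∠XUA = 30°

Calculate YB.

Step 1: By the law of cosines on triangle UWY: UY² = 8² + 2² − 2·8·2·cos(90°) = 68, so UY = 2·√17.
Step 2: By the law of cosines on triangle YUB: YB² = (2·√17)² + 2² − 2·2·√17·2·cos(90°) = 72, so YB = 6·√2.

Therefore, the length of YB = 6·√2.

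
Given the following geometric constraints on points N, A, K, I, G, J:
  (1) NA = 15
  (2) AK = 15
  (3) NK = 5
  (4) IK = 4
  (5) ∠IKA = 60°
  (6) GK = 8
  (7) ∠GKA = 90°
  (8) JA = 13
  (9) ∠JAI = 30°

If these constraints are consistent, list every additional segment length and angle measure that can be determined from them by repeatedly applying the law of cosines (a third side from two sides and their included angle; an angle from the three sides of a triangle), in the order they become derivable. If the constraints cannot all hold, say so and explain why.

The constraints are consistent. Derivable facts, in order:
After 1 step:
- AG = 17
- AI = √181
- ∠AKN = 80.41°
- ∠ANK = 80.41°
- ∠KAN = 19.19°
After 2 steps:
- IJ ≈ 6.86
- ∠AGK = 61.93°
- ∠AIK = 105.08°
- ∠GAK = 28.07°
- ∠IAK = 14.92°
After 3 steps:
- ∠AIJ = 71.34°
- ∠AJI = 78.66°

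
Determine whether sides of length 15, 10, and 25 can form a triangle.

The longest side is 25. The other two sides sum to 10 + 15 = 25.
Since 25 ≤ 25, the two shorter sides cannot reach around to close the triangle.

No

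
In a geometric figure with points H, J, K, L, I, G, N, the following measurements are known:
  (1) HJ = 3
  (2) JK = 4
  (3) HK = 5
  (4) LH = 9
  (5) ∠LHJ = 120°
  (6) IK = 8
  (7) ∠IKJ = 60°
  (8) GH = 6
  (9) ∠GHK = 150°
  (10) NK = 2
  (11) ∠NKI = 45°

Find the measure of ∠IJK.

Step 1: By the law of cosines on triangle JKI: JI² = 4² + 8² − 2·4·8·cos(60°) = 48, so JI = 4·√3.
Step 2: By the inverse law of cosines on triangle IJK: cos(∠IJK) = ((4·√3)² + 4² − 8²) / (2·4·√3·4) = 0/55.43 = 0, so ∠IJK = 90°.

Therefore, the measure of angle ∠IJK = 90°.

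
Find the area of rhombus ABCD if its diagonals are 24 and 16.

Area = (24 * 16) / 2 = 384 / 2 = 192

192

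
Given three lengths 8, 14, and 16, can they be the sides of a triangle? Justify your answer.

Yes.
The triangle inequality requires that the sum of any two sides exceeds the third.
Here 8 + 14 = 22 > 16, so the condition is met.

Yes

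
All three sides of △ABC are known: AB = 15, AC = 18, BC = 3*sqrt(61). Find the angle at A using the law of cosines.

cos(A) = (15² + 18² - (3*sqrt(61))²) / (2 × 15 × 18) = 0, so A = arccos(0) = 90°.

90°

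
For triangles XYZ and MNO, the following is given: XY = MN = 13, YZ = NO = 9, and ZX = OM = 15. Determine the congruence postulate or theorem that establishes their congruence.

The given information provides:
XY = MN = 13, YZ = NO = 9, and ZX = OM = 15
This matches the SSS congruence theorem.
All three pairs of corresponding sides are equal (Side-Side-Side).

SSS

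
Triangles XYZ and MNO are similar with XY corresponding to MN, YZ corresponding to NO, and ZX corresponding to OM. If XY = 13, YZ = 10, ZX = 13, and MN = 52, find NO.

k = 52/13 = 4. NO = 4 * 10 = 40.

40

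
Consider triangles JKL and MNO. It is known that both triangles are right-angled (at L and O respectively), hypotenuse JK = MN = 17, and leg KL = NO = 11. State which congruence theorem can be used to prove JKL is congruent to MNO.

The given information matches HL: The hypotenuse and one leg of two right triangles are equal (Hypotenuse-Leg).

HL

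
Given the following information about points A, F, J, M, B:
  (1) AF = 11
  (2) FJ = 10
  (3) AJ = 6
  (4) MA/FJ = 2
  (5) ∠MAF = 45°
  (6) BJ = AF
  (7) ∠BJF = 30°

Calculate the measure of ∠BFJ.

From the given relations: BJ = AF = 11.
Step 1: By the law of cosines on triangle FJB: FB² = 10² + 11² − 2·10·11·cos(30°) = 30.47, so FB ≈ 5.52.
Step 2: By the inverse law of cosines on triangle BFJ: cos(∠BFJ) = (5.52² + 10² − 11²) / (2·5.52·10) = 9.47/110.41 = 0.0858, so ∠BFJ = 85.08°.

Therefore, the measure of angle ∠BFJ = 85.08°.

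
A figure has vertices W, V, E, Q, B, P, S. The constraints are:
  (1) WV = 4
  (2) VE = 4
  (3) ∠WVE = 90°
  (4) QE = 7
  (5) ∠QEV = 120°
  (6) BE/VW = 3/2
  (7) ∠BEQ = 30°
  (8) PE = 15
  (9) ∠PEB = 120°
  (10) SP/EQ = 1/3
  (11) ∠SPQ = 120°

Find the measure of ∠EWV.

Step 1: By the law of cosines on triangle WVE: WE² = 4² + 4² − 2·4·4·cos(90°) = 32, so WE = 4·√2.
Step 2: By the inverse law of cosines on triangle EWV: cos(∠EWV) = ((4·√2)² + 4² − 4²) / (2·4·√2·4) = 32/45.25 = 0.7071, so ∠EWV = 45°.

Therefore, the measure of angle ∠EWV = 45°.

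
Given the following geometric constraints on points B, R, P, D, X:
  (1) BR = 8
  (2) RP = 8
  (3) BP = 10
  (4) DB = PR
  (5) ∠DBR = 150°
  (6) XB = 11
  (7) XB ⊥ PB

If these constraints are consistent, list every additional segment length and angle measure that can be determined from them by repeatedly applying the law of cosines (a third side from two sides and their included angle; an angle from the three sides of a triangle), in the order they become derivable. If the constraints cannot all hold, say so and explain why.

The constraints are consistent. Derivable facts, in order:
After 1 step:
- PX ≈ 14.87
- RD ≈ 15.45
- ∠BPR = 51.32°
- ∠BRP = 77.36°
- ∠PBR = 51.32°
After 2 steps:
- ∠BDR = 15°
- ∠BPX = 47.73°
- ∠BRD = 15°
- ∠BXP = 42.27°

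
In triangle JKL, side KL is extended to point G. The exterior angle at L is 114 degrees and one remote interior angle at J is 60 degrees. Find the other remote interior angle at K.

By the exterior angle theorem: exterior angle = sum of remote interior angles.
114 = 60 + angle K
angle K = 114 - 60 = 54 degrees

54 degrees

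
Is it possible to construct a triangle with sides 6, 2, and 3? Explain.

No.
The triangle inequality is violated: 2 + 3 = 5 ≤ 6.
These lengths cannot form a triangle.

No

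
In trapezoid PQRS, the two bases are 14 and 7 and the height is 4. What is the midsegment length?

The midsegment (median) of a trapezoid connects the midpoints of the non-parallel sides.
Its length is the average of the two bases: (14 + 7) / 2 = 21/2.

21/2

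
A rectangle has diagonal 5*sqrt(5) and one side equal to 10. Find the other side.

Using the Pythagorean theorem: d^2 = a^2 + b^2
b^2 = d^2 - a^2
b^2 = 125 - 100
b^2 = 25
b = sqrt(25) = 5

5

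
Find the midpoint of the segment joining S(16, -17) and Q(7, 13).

M = ((x₁ + x₂)/2, (y₁ + y₂)/2)
= ((16 + 7)/2, (-17 + 13)/2)
= (23/2, -4/2) = (23/2, -2)

(23/2, -2)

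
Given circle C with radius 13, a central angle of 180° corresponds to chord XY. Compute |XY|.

Drop a perpendicular from the center to the chord, bisecting both the chord and the central angle.
Each half-chord = r sin(θ/2) = 13 sin(90°).
The full chord = 2 × 13 × sin(90°) = 26.

26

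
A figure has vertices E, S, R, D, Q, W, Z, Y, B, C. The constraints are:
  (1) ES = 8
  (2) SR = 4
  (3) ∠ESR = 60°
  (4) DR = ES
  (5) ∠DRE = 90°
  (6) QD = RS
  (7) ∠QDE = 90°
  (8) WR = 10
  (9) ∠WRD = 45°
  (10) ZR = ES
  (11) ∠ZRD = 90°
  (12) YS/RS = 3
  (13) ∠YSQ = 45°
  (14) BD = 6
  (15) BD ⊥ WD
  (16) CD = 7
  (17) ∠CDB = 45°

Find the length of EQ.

From the given relations: DR = ES = 8; QD = RS = 4.
Step 1: By the law of cosines on triangle ESR: ER² = 8² + 4² − 2·8·4·cos(60°) = 48, so ER = 4·√3.
Step 2: By the law of cosines on triangle ERD: ED² = (4·√3)² + 8² − 2·4·√3·8·cos(90°) = 112, so ED = 4·√7.
Step 3: By the law of cosines on triangle EDQ: EQ² = (4·√7)² + 4² − 2·4·√7·4·cos(90°) = 128, so EQ = 8·√2.

Therefore, the length of EQ = 8·√2.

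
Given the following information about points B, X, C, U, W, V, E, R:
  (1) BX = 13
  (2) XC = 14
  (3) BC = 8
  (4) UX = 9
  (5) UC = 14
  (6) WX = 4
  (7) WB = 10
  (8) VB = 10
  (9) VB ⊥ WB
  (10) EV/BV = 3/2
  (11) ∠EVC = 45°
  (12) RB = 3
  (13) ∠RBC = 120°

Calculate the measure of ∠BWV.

Step 1: By the law of cosines on triangle WBV: WV² = 10² + 10² − 2·10·10·cos(90°) = 200, so WV = 10·√2.
Step 2: By the inverse law of cosines on triangle BWV: cos(∠BWV) = (10² + (10·√2)² − 10²) / (2·10·10·√2) = 200/282.84 = 0.7071, so ∠BWV = 45°.

Therefore, the measure of angle ∠BWV = 45°.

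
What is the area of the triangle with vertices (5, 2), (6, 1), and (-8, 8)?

Shoelace: Area = (1/2)|5(1-8) + 6(8-2) + -8(2-1)| = (1/2)(7) = 7/2

7/2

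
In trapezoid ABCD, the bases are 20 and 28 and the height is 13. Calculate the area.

Area = (20 + 28) * 13 / 2 = 624 / 2 = 312

312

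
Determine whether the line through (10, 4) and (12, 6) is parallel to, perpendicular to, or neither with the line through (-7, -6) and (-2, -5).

Slope of line 1: m1 = (6 - 4)/(12 - 10) = 2/2 = 1
Slope of line 2: m2 = (-5 - -6)/(-2 - -7) = 1/5 = 1/5
For parallel lines we need equal slopes: 1 != 1/5.
For perpendicular lines we need m1*m2 = -1: (1)(1/5) = 1/5 != -1.
Since neither condition holds, the lines are neither parallel nor perpendicular.

Neither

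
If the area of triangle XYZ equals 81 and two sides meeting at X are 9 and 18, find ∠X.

From the SAS area formula Area = (1/2)ab sin(C), rearranging gives sin(C) = 2*Area/(ab).
sin(C) = 2 * 81 / (162) = 1.
Therefore C = arcsin(1) = 90°.

90°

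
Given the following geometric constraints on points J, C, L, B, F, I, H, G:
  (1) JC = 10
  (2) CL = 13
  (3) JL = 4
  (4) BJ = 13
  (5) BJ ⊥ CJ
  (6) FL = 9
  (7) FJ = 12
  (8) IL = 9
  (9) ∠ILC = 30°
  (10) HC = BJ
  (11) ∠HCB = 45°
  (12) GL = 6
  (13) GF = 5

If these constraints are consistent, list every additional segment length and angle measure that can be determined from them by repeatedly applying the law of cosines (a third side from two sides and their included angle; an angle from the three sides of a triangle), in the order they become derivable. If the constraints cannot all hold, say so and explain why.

The constraints are consistent. Derivable facts, in order:
After 1 step:
- CB ≈ 16.4
- CI ≈ 6.88
- ∠CJL = 131.49°
- ∠CLJ = 35.18°
- ∠FGL = 109.47°
- ∠FJL = 34.62°
- ∠FLG = 31.59°
- ∠FLJ = 130.75°
- ∠GFL = 38.94°
- ∠JCL = 13.33°
- ∠JFL = 14.63°
After 2 steps:
- BH ≈ 11.68
- ∠BCJ = 52.43°
- ∠CBJ = 37.57°
- ∠CIL = 109.16°
- ∠ICL = 40.84°
After 3 steps:
- ∠BHC = 83.1°
- ∠CBH = 51.9°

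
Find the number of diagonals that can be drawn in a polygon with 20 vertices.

The number of diagonals in an n-gon is n(n - 3)/2.
For n = 20: 20(20 - 3)/2 = 20 × 17 / 2 = 170.

170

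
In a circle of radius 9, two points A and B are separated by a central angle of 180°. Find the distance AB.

Chord length = 2r sin(θ/2)
= 2 × 9 × sin(180°/2)
= 2 × 9 × sin(90°)
= 18

18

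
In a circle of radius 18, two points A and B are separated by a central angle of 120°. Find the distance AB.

Drop a perpendicular from the center to the chord, bisecting both the chord and the central angle.
Each half-chord = r sin(θ/2) = 18 sin(60°).
The full chord = 2 × 18 × sin(60°) = 18*sqrt(3).

18*sqrt(3)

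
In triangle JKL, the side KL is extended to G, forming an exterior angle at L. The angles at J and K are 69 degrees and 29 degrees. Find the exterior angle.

The interior angle at L is 180 - 69 - 29 = 82 degrees.
The exterior angle and interior angle at L are supplementary:
Exterior angle = 180 - 82 = 98 degrees.

98 degrees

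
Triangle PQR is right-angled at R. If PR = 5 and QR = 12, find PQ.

By the Pythagorean theorem: PQ^2 = PR^2 + QR^2
PQ^2 = 5^2 + 12^2 = 25 + 144 = 169
PQ = sqrt(169) = 13

13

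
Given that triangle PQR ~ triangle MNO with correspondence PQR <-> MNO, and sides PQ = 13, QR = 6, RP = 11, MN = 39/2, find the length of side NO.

Since the triangles are similar, the ratio of corresponding sides is constant.
Scale factor k = MN / PQ = 39/2 / 13 = 3/2
NO = k * QR = 3/2 * 6 = 9

9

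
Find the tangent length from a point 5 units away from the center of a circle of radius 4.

tangent = √(d² - r²) = √(5² - 4²) = √(25 - 16) = √9 = 3

3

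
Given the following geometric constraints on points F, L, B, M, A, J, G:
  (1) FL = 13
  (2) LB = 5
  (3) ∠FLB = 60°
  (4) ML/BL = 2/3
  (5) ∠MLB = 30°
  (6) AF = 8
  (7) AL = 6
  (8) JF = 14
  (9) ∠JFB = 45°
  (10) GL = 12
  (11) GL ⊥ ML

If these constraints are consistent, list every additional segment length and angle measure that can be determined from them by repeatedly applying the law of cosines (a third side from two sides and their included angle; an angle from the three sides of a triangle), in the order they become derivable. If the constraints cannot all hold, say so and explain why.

The constraints are consistent. Derivable facts, in order:
After 1 step:
- BM ≈ 2.69
- FB = √129
- MG ≈ 12.45
- ∠AFL = 18.72°
- ∠ALF = 25.33°
- ∠FAL = 135.95°
After 2 steps:
- BJ ≈ 10.01
- ∠BFL = 22.41°
- ∠BML = 111.74°
- ∠FBL = 97.59°
- ∠GML = 74.48°
- ∠LBM = 38.26°
- ∠LGM = 15.52°
After 3 steps:
- ∠BJF = 53.38°
- ∠FBJ = 81.62°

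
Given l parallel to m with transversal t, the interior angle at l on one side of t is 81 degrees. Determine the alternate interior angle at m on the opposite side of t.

Alternate interior angles are equal: 81 degrees.

81 degrees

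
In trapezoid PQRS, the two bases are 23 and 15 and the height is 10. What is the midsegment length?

midsegment = (23 + 15) / 2 = 38 / 2 = 19

19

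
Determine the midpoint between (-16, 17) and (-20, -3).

The midpoint is the average of the coordinates:
x: (-16 + -20)/2 = -18
y: (17 + -3)/2 = 7
Midpoint = (-18, 7)

(-18, 7)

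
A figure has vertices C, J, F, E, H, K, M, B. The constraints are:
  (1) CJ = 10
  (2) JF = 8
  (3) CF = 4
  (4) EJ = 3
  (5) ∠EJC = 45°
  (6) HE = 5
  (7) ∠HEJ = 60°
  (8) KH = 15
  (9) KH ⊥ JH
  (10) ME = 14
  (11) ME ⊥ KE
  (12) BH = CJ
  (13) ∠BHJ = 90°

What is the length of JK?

Step 1: By the law of cosines on triangle JEH: JH² = 3² + 5² − 2·3·5·cos(60°) = 19, so JH = √19.
Step 2: By the law of cosines on triangle JHK: JK² = √19² + 15² − 2·√19·15·cos(90°) = 244, so JK = 2·√61.

Therefore, the length of JK = 2·√61.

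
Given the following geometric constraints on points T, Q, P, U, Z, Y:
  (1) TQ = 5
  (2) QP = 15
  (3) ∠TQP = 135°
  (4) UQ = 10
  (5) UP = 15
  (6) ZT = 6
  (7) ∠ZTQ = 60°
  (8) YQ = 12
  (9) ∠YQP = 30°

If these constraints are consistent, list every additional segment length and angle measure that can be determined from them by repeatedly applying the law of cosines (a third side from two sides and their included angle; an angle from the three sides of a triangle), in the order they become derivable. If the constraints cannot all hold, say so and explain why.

The constraints are consistent. Derivable facts, in order:
After 1 step:
- PY ≈ 7.57
- QZ = √31
- TP ≈ 18.87
- ∠PQU = 70.53°
- ∠PUQ = 70.53°
- ∠QPU = 38.94°
After 2 steps:
- ∠PTQ = 34.2°
- ∠PYQ = 97.52°
- ∠QPT = 10.8°
- ∠QPY = 52.48°
- ∠QZT = 51.05°
- ∠TQZ = 68.95°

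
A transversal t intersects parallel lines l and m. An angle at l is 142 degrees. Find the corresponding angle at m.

Corresponding angles are equal: 142 degrees.

142 degrees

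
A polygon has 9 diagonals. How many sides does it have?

Using d = n(n - 3)/2, we solve 9 = n(n - 3)/2.
So n(n - 3) = 18.
Testing n = 6: 6 * 3 = 18 = 18. Correct.
The polygon has 6 sides.

6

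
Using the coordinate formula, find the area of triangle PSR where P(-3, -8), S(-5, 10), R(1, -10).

The Shoelace formula computes the area from vertex coordinates by summing cross products.
For vertices (-3,-8), (-5,10), (1,-10):
Signed sum = -3*10 - -5*-8 + -5*-10 - 1*10 + 1*-8 - -3*-10
= -70 + 40 + -38 = -68
Area = (1/2)|-68| = 34.

34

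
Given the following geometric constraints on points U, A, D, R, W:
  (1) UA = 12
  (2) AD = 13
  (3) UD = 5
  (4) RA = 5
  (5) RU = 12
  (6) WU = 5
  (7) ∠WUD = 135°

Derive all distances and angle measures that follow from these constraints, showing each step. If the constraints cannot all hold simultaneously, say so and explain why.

The constraints are consistent.

Step 1: From DU = 5, UW = 5, and ∠DUW = 135°, by the law of cosines:
  DW² = DU² + UW² - 2·DU·UW·cos(135°) = 25 + 25 + 35.36 = 85.36
  DW ≈ 9.24

Step 2: From UA = 12, UD = 5, AD = 13, by the inverse law of cosines:
  cos(∠AUD) = (UA² + UD² - AD²) / (2·UA·UD)
  ∠AUD = 90°

Step 3: From UA = 12, UR = 12, AR = 5, by the inverse law of cosines:
  cos(∠AUR) = (UA² + UR² - AR²) / (2·UA·UR)
  ∠AUR = 24.05°

Step 4: From AD = 13, AU = 12, DU = 5, by the inverse law of cosines:
  cos(∠DAU) = (AD² + AU² - DU²) / (2·AD·AU)
  ∠DAU = 22.62°

Step 5: From AR = 5, AU = 12, RU = 12, by the inverse law of cosines:
  cos(∠RAU) = (AR² + AU² - RU²) / (2·AR·AU)
  ∠RAU = 77.98°

Step 6: From DA = 13, DU = 5, AU = 12, by the inverse law of cosines:
  cos(∠ADU) = (DA² + DU² - AU²) / (2·DA·DU)
  ∠ADU = 67.38°

Step 7: From RA = 5, RU = 12, AU = 12, by the inverse law of cosines:
  cos(∠ARU) = (RA² + RU² - AU²) / (2·RA·RU)
  ∠ARU = 77.98°

Step 8: From DU = 5, DW = 9.24, UW = 5, by the inverse law of cosines:
  cos(∠UDW) = (DU² + DW² - UW²) / (2·DU·DW)
  ∠UDW = 22.5°

Step 9: From WD = 9.24, WU = 5, DU = 5, by the inverse law of cosines:
  cos(∠DWU) = (WD² + WU² - DU²) / (2·WD·WU)
  ∠DWU = 22.5°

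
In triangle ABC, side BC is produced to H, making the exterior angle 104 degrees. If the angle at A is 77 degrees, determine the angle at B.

angle B = 104 - 77 = 27 degrees (exterior angle theorem).

27 degrees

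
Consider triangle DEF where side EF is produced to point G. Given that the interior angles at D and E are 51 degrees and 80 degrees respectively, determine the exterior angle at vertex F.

The interior angle at F is 180 - 51 - 80 = 49 degrees.
The exterior angle and interior angle at F are supplementary:
Exterior angle = 180 - 49 = 131 degrees.

131 degrees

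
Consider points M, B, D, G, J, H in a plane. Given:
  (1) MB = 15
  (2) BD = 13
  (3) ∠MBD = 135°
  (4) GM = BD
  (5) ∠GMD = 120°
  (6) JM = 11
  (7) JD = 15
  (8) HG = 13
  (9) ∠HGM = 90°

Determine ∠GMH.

From the given relations: GM = BD = 13.
Step 1: By the law of cosines on triangle MGH: MH² = 13² + 13² − 2·13·13·cos(90°) = 338, so MH = 13·√2.
Step 2: By the inverse law of cosines on triangle GMH: cos(∠GMH) = (13² + (13·√2)² − 13²) / (2·13·13·√2) = 338/478 = 0.7071, so ∠GMH = 45°.

Therefore, the measure of angle ∠GMH = 45°.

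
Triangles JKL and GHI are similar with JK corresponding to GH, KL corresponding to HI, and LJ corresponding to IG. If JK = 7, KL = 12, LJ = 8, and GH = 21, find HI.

Similar triangles have proportional sides. Setting up the proportion:
GH / JK = HI / KL
21 / 7 = HI / 12
HI = 12 * 21 / 7 = 36.

36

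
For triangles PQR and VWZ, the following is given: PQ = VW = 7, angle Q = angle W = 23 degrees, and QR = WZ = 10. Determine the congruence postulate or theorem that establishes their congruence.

The given information matches SAS: Two pairs of corresponding sides and the included angle are equal (Side-Angle-Side).

SAS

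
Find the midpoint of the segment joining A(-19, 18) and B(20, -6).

The midpoint is the point halfway along the segment.
Move half the horizontal distance: -19 + (20 - -19)/2 = -19 + 39/2 = 1/2
Move half the vertical distance: 18 + (-6 - 18)/2 = 18 + -24/2 = 6
Midpoint = (1/2, 6)

(1/2, 6)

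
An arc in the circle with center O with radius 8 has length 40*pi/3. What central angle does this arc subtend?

Arc length L = 2πr × θ/360, so θ = 360L / (2πr).
θ = 360 × 40*pi/3 / (2π × 8)
θ = 300°
θ = 300°

300°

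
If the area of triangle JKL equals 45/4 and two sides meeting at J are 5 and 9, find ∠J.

Area = (1/2) * a * b * sin(C)
sin(C) = 2 * Area / (a * b)
sin(C) = 2 * 45/4 / (5 * 9)
sin(C) = 1/2
C = arcsin(1/2) = 30°
Since sin(180° - C) = sin(C), the obtuse angle 150° gives the same area, so C = 30° or C = 150°.

30° or 150°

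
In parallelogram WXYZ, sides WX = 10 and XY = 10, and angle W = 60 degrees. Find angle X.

Consecutive angles are supplementary: angle X = 180 - 60 = 120 degrees.

120 degrees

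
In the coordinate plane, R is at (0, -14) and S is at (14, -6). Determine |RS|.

d = sqrt((14 - 0)^2 + (-6 - -14)^2)
d = sqrt(14^2 + 8^2)
d = sqrt(196 + 64)
d = sqrt(260) = 2*sqrt(65)

2*sqrt(65)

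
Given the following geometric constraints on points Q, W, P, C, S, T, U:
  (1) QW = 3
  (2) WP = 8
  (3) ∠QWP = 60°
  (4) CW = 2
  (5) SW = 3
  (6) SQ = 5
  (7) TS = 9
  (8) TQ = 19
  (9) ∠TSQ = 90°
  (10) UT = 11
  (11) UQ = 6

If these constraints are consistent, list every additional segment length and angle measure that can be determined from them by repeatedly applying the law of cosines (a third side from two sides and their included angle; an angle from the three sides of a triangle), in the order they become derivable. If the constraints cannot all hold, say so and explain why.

These constraints are not satisfiable: by the triangle inequality in triangle UTQ, (10) UT = 11 and (11) UQ = 6 force TQ ≤ 11 + 6 = 17, but (8) says TQ = 19. No planar figure meets all of them, so nothing further can be derived.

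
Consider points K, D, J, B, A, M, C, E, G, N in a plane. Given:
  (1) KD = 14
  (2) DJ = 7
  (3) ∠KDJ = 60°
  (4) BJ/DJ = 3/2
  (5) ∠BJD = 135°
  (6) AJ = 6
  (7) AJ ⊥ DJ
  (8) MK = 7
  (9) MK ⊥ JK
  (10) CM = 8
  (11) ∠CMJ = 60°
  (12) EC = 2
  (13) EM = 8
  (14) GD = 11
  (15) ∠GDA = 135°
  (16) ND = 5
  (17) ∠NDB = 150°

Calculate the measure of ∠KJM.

Step 1: By the law of cosines on triangle JDK: JK² = 7² + 14² − 2·7·14·cos(60°) = 147, so JK = 7·√3.
Step 2: By the law of cosines on triangle JKM: JM² = (7·√3)² + 7² − 2·7·√3·7·cos(90°) = 196, so JM = 14.
Step 3: By the inverse law of cosines on triangle KJM: cos(∠KJM) = ((7·√3)² + 14² − 7²) / (2·7·√3·14) = 294/339.48 = 0.866, so ∠KJM = 30°.

Therefore, the measure of angle ∠KJM = 30°.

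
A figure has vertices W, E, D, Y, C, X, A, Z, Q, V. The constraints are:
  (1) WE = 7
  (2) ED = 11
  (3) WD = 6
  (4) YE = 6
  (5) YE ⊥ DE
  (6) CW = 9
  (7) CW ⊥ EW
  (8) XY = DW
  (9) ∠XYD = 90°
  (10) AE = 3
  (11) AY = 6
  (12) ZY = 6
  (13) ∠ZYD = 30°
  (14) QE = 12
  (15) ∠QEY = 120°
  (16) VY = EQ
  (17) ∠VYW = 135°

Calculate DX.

From the given relations: XY = DW = 6.
Step 1: By the law of cosines on triangle DEY: DY² = 11² + 6² − 2·11·6·cos(90°) = 157, so DY = √157.
Step 2: By the law of cosines on triangle DYX: DX² = √157² + 6² − 2·√157·6·cos(90°) = 193, so DX = √193.

Therefore, the length of DX = √193.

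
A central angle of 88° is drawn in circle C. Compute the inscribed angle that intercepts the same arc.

By the inscribed angle theorem, the inscribed angle is half the central angle.
Inscribed angle = 88° / 2 = 44°

44°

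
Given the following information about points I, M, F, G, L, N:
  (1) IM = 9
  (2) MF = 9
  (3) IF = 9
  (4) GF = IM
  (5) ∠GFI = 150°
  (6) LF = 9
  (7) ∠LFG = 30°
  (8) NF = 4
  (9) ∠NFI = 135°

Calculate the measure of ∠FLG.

From the given relations: GF = IM = 9.
Step 1: By the law of cosines on triangle LFG: LG² = 9² + 9² − 2·9·9·cos(30°) = 21.7, so LG ≈ 4.66.
Step 2: By the inverse law of cosines on triangle FLG: cos(∠FLG) = (9² + 4.66² − 9²) / (2·9·4.66) = 21.7/83.86 = 0.2588, so ∠FLG = 75°.

Therefore, the measure of angle ∠FLG = 75°.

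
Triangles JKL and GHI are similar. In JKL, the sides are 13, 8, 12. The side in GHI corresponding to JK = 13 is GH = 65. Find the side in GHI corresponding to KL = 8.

k = 65/13 = 5. HI = 5 * 8 = 40.

40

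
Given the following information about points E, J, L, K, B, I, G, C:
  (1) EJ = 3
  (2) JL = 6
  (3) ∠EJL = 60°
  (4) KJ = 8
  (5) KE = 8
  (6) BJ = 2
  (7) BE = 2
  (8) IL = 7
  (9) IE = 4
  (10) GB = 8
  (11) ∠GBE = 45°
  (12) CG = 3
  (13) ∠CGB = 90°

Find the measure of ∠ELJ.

Step 1: By the law of cosines on triangle LJE: LE² = 6² + 3² − 2·6·3·cos(60°) = 27, so LE = 3·√3.
Step 2: By the inverse law of cosines on triangle ELJ: cos(∠ELJ) = ((3·√3)² + 6² − 3²) / (2·3·√3·6) = 54/62.35 = 0.866, so ∠ELJ = 30°.

Therefore, the measure of angle ∠ELJ = 30°.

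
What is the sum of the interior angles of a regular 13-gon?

The sum of interior angles of an n-sided polygon is (n - 2) * 180.
For n = 13: (13 - 2) * 180 = 11 * 180 = 1980 degrees.

1980 degrees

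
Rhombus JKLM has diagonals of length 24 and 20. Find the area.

Area of a rhombus = (d1 * d2) / 2
Area = (24 * 20) / 2
Area = 480 / 2
Area = 240

240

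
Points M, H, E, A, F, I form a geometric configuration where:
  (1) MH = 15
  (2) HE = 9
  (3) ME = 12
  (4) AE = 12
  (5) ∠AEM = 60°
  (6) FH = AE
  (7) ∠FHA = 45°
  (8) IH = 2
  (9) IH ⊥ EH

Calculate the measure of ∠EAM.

Step 1: By the law of cosines on triangle AEM: AM² = 12² + 12² − 2·12·12·cos(60°) = 144, so AM = 12.
Step 2: By the inverse law of cosines on triangle EAM: cos(∠EAM) = (12² + 12² − 12²) / (2·12·12) = 144/288 = 0.5, so ∠EAM = 60°.

Therefore, the measure of angle ∠EAM = 60°.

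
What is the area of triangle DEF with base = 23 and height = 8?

Area = (1/2)(23)(8) = 92

92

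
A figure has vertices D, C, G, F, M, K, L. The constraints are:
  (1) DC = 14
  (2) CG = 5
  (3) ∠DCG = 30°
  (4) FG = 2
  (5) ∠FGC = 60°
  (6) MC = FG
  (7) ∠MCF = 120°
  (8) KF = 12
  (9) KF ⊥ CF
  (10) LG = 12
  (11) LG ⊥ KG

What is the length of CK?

Step 1: By the law of cosines on triangle FGC: FC² = 2² + 5² − 2·2·5·cos(60°) = 19, so FC = √19.
Step 2: By the law of cosines on triangle CFK: CK² = √19² + 12² − 2·√19·12·cos(90°) = 163, so CK = √163.

Therefore, the length of CK = √163.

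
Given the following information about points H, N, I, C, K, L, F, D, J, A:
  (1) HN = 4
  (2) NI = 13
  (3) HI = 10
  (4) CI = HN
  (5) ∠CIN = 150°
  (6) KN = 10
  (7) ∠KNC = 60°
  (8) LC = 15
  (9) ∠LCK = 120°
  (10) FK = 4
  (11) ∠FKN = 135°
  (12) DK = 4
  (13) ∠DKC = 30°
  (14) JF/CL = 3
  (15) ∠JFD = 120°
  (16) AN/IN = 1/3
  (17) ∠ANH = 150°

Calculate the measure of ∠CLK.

From the given relations: CI = HN = 4.
Step 1: By the law of cosines on triangle CIN: CN² = 4² + 13² − 2·4·13·cos(150°) = 275.07, so CN ≈ 16.59.
Step 2: By the law of cosines on triangle CNK: CK² = 16.59² + 10² − 2·16.59·10·cos(60°) = 209.22, so CK ≈ 14.46.
Step 3: By the law of cosines on triangle LCK: LK² = 15² + 14.46² − 2·15·14.46·cos(120°) = 651.18, so LK ≈ 25.52.
Step 4: By the inverse law of cosines on triangle CLK: cos(∠CLK) = (15² + 25.52² − 14.46²) / (2·15·25.52) = 666.96/765.55 = 0.8712, so ∠CLK = 29.4°.

Therefore, the measure of angle ∠CLK = 29.4°.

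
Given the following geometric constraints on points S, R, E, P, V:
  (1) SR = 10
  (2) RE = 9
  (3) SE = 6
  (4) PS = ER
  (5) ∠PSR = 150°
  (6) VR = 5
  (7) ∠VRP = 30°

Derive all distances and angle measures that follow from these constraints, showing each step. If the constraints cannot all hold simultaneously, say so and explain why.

The constraints are consistent.

From the given relations:
  PS = ER = 9

Step 1: From RS = 10, SP = 9, and ∠RSP = 150°, by the law of cosines:
  RP² = RS² + SP² - 2·RS·SP·cos(150°) = 100 + 81 + 155.9 = 336.9
  RP ≈ 18.35

Step 2: From SE = 6, SR = 10, ER = 9, by the inverse law of cosines:
  cos(∠ESR) = (SE² + SR² - ER²) / (2·SE·SR)
  ∠ESR = 62.72°

Step 3: From RE = 9, RS = 10, ES = 6, by the inverse law of cosines:
  cos(∠ERS) = (RE² + RS² - ES²) / (2·RE·RS)
  ∠ERS = 36.34°

Step 4: From ER = 9, ES = 6, RS = 10, by the inverse law of cosines:
  cos(∠RES) = (ER² + ES² - RS²) / (2·ER·ES)
  ∠RES = 80.94°

Step 5: From PR = 18.35, RV = 5, and ∠PRV = 30°, by the law of cosines:
  PV² = PR² + RV² - 2·PR·RV·cos(30°) = 336.9 + 25 - 159 = 202.9
  PV ≈ 14.25

Step 6: From RP = 18.35, RS = 10, PS = 9, by the inverse law of cosines:
  cos(∠PRS) = (RP² + RS² - PS²) / (2·RP·RS)
  ∠PRS = 14.19°

Step 7: From PR = 18.35, PS = 9, RS = 10, by the inverse law of cosines:
  cos(∠RPS) = (PR² + PS² - RS²) / (2·PR·PS)
  ∠RPS = 15.81°

Step 8: From PR = 18.35, PV = 14.25, RV = 5, by the inverse law of cosines:
  cos(∠RPV) = (PR² + PV² - RV²) / (2·PR·PV)
  ∠RPV = 10.11°

Step 9: From VP = 14.25, VR = 5, PR = 18.35, by the inverse law of cosines:
  cos(∠PVR) = (VP² + VR² - PR²) / (2·VP·VR)
  ∠PVR = 139.89°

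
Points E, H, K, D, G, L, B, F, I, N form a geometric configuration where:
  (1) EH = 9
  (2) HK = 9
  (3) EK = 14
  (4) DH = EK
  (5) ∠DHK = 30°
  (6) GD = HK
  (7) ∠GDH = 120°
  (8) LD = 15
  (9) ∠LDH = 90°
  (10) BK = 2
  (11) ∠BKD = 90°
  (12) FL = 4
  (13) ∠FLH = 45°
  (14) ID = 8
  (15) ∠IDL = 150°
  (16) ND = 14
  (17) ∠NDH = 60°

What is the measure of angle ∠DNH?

From the given relations: DH = EK = 14.
Step 1: By the law of cosines on triangle NDH: NH² = 14² + 14² − 2·14·14·cos(60°) = 196, so NH = 14.
Step 2: By the inverse law of cosines on triangle DNH: cos(∠DNH) = (14² + 14² − 14²) / (2·14·14) = 196/392 = 0.5, so ∠DNH = 60°.

Therefore, the measure of angle ∠DNH = 60°.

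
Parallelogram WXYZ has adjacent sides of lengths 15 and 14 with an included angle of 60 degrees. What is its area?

Area = a * b * sin(theta)
Area = 15 * 14 * sin(60 degrees)
Area = 210 * sqrt(3)/2
Area = 105*sqrt(3)

105*sqrt(3)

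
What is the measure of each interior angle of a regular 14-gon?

Each interior angle of a regular n-gon is (n - 2) * 180 / n.
For n = 14: (14 - 2) * 180 / 14 = 2160/14 = 1080/7 degrees.

1080/7 degrees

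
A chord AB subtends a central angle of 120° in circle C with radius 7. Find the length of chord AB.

Drop a perpendicular from the center to the chord, bisecting both the chord and the central angle.
Each half-chord = r sin(θ/2) = 7 sin(60°).
The full chord = 2 × 7 × sin(60°) = 7*sqrt(3).

7*sqrt(3)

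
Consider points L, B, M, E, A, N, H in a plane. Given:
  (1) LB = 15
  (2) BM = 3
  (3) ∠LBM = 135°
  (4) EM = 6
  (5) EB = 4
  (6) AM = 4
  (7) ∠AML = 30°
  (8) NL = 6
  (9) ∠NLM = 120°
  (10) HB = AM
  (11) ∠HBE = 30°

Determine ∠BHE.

From the given relations: HB = AM = 4.
Step 1: By the law of cosines on triangle HBE: HE² = 4² + 4² − 2·4·4·cos(30°) = 4.29, so HE ≈ 2.07.
Step 2: By the inverse law of cosines on triangle BHE: cos(∠BHE) = (4² + 2.07² − 4²) / (2·4·2.07) = 4.29/16.56 = 0.2588, so ∠BHE = 75°.

Therefore, the measure of angle ∠BHE = 75°.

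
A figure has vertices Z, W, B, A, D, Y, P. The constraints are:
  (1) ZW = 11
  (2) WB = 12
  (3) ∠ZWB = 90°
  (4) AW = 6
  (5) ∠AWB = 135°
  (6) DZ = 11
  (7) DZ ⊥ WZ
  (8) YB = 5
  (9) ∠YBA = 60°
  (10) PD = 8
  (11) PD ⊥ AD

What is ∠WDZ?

Step 1: By the law of cosines on triangle DZW: DW² = 11² + 11² − 2·11·11·cos(90°) = 242, so DW = 11·√2.
Step 2: By the inverse law of cosines on triangle WDZ: cos(∠WDZ) = ((11·√2)² + 11² − 11²) / (2·11·√2·11) = 242/342.24 = 0.7071, so ∠WDZ = 45°.

Therefore, the measure of angle ∠WDZ = 45°.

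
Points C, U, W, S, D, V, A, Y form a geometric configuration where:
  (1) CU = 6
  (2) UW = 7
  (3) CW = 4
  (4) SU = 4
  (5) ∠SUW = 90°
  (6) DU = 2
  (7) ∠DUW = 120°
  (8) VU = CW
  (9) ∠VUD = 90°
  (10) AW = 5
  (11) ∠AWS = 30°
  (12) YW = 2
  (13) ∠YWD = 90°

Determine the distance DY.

Step 1: By the law of cosines on triangle DUW: DW² = 2² + 7² − 2·2·7·cos(120°) = 67, so DW = √67.
Step 2: By the law of cosines on triangle DWY: DY² = √67² + 2² − 2·√67·2·cos(90°) = 71, so DY = √71.

Therefore, the length of DY = √71.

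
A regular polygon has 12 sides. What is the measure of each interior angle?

Each interior angle of a regular n-gon is (n - 2) * 180 / n.
For n = 12: (12 - 2) * 180 / 12 = 1800/12 = 150 degrees.

150 degrees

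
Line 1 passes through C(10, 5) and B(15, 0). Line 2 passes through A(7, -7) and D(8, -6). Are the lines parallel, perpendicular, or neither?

Slope of line 1: m1 = (0 - 5)/(15 - 10) = -5/5 = -1
Slope of line 2: m2 = (-6 - -7)/(8 - 7) = 1/1 = 1
m1 * m2 = -1, so perpendicular.

Perpendicular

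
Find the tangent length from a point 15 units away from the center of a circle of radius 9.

Let T be the point of tangency. Then QT ⊥ AT (radius ⊥ tangent).
In right triangle QTA: QA² = QT² + AT²
15² = 9² + AT²
AT² = 144, AT = 12

12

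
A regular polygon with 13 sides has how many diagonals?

Total line segments between 13 vertices = C(13,2) = 78.
Subtract the 13 sides: 78 - 13 = 65 diagonals.

65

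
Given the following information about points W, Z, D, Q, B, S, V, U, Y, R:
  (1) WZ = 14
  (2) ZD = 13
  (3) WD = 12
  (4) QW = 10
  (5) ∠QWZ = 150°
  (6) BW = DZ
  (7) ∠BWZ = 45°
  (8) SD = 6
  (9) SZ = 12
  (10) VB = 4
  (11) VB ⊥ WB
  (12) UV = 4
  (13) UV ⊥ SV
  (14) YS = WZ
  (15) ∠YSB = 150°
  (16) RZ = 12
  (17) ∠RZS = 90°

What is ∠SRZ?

Step 1: By the law of cosines on triangle RZS: RS² = 12² + 12² − 2·12·12·cos(90°) = 288, so RS = 12·√2.
Step 2: By the inverse law of cosines on triangle SRZ: cos(∠SRZ) = ((12·√2)² + 12² − 12²) / (2·12·√2·12) = 288/407.29 = 0.7071, so ∠SRZ = 45°.

Therefore, the measure of angle ∠SRZ = 45°.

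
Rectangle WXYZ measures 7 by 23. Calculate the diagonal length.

A rectangle's diagonal splits it into two right triangles, with the diagonal as the hypotenuse.
By the Pythagorean theorem, d^2 = 7^2 + 23^2 = 578.
Therefore d = sqrt(578) = 17*sqrt(2).

17*sqrt(2)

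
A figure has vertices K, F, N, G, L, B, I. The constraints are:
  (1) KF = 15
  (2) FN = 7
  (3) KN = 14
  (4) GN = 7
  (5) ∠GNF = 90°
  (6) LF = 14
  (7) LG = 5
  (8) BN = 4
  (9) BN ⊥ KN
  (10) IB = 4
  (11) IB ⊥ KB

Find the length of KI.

Step 1: By the law of cosines on triangle BNK: BK² = 4² + 14² − 2·4·14·cos(90°) = 212, so BK = 2·√53.
Step 2: By the law of cosines on triangle KBI: KI² = (2·√53)² + 4² − 2·2·√53·4·cos(90°) = 228, so KI = 2·√57.

Therefore, the length of KI = 2·√57.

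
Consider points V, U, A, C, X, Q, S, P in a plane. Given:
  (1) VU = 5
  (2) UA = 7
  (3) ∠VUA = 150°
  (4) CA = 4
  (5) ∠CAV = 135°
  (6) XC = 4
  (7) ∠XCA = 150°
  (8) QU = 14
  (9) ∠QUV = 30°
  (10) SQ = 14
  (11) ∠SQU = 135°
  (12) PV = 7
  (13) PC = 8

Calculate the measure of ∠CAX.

Step 1: By the law of cosines on triangle ACX: AX² = 4² + 4² − 2·4·4·cos(150°) = 59.71, so AX ≈ 7.73.
Step 2: By the inverse law of cosines on triangle CAX: cos(∠CAX) = (4² + 7.73² − 4²) / (2·4·7.73) = 59.71/61.82 = 0.9659, so ∠CAX = 15°.

Therefore, the measure of angle ∠CAX = 15°.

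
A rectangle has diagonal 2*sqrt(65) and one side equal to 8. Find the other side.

b = sqrt(d^2 - a^2) = sqrt(260 - 64) = sqrt(196) = 14

14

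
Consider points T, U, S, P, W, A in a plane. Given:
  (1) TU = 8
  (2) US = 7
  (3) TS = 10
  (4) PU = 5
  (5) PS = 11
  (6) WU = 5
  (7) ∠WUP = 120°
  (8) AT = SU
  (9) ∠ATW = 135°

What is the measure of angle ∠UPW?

Step 1: By the law of cosines on triangle PUW: PW² = 5² + 5² − 2·5·5·cos(120°) = 75, so PW = 5·√3.
Step 2: By the inverse law of cosines on triangle UPW: cos(∠UPW) = (5² + (5·√3)² − 5²) / (2·5·5·√3) = 75/86.6 = 0.866, so ∠UPW = 30°.

Therefore, the measure of angle ∠UPW = 30°.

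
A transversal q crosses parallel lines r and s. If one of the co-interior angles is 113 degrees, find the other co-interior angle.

Co-interior angles sum to 180: 180 - 113 = 67 degrees.

67 degrees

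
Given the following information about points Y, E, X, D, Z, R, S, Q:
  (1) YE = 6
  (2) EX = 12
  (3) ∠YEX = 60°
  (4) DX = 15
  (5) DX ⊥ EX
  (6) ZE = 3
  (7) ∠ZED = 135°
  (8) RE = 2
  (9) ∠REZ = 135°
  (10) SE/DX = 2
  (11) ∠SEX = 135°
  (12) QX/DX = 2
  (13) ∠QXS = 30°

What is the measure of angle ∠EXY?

Step 1: By the law of cosines on triangle XEY: XY² = 12² + 6² − 2·12·6·cos(60°) = 108, so XY = 6·√3.
Step 2: By the inverse law of cosines on triangle EXY: cos(∠EXY) = (12² + (6·√3)² − 6²) / (2·12·6·√3) = 216/249.42 = 0.866, so ∠EXY = 30°.

Therefore, the measure of angle ∠EXY = 30°.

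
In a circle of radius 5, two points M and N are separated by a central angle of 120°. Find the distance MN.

Chord = 2(5) sin(60°) = 5*sqrt(3)

5*sqrt(3)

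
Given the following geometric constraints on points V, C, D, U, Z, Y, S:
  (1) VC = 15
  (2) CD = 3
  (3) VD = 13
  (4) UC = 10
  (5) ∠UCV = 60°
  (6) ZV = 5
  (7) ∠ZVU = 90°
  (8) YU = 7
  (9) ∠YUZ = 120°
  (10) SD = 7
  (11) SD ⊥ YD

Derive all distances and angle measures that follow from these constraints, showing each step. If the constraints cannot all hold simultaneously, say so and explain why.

The constraints are consistent.

Step 1: From VC = 15, CU = 10, and ∠VCU = 60°, by the law of cosines:
  VU² = VC² + CU² - 2·VC·CU·cos(60°) = 225 + 100 - 150 = 175
  VU = 5·√7

Step 2: From VC = 15, VD = 13, CD = 3, by the inverse law of cosines:
  cos(∠CVD) = (VC² + VD² - CD²) / (2·VC·VD)
  ∠CVD = 9.18°

Step 3: From CD = 3, CV = 15, DV = 13, by the inverse law of cosines:
  cos(∠DCV) = (CD² + CV² - DV²) / (2·CD·CV)
  ∠DCV = 43.76°

Step 4: From DC = 3, DV = 13, CV = 15, by the inverse law of cosines:
  cos(∠CDV) = (DC² + DV² - CV²) / (2·DC·DV)
  ∠CDV = 127.05°

Step 5: From UV = 5·√7, VZ = 5, and ∠UVZ = 90°, by the law of cosines:
  UZ² = UV² + VZ² - 2·UV·VZ·cos(90°) = 175 + 25 - 0 = 200
  UZ = 10·√2

Step 6: From VC = 15, VU = 5·√7, CU = 10, by the inverse law of cosines:
  cos(∠CVU) = (VC² + VU² - CU²) / (2·VC·VU)
  ∠CVU = 40.89°

Step 7: From UC = 10, UV = 5·√7, CV = 15, by the inverse law of cosines:
  cos(∠CUV) = (UC² + UV² - CV²) / (2·UC·UV)
  ∠CUV = 79.11°

Step 8: From ZU = 10·√2, UY = 7, and ∠ZUY = 120°, by the law of cosines:
  ZY² = ZU² + UY² - 2·ZU·UY·cos(120°) = 200 + 49 + 98.99 = 348
  ZY ≈ 18.65

Step 9: From UV = 5·√7, UZ = 10·√2, VZ = 5, by the inverse law of cosines:
  cos(∠VUZ) = (UV² + UZ² - VZ²) / (2·UV·UZ)
  ∠VUZ = 20.7°

Step 10: From ZU = 10·√2, ZV = 5, UV = 5·√7, by the inverse law of cosines:
  cos(∠UZV) = (ZU² + ZV² - UV²) / (2·ZU·ZV)
  ∠UZV = 69.3°

Step 11: From ZU = 10·√2, ZY = 18.65, UY = 7, by the inverse law of cosines:
  cos(∠UZY) = (ZU² + ZY² - UY²) / (2·ZU·ZY)
  ∠UZY = 18.96°

Step 12: From YU = 7, YZ = 18.65, UZ = 10·√2, by the inverse law of cosines:
  cos(∠UYZ) = (YU² + YZ² - UZ²) / (2·YU·YZ)
  ∠UYZ = 41.04°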